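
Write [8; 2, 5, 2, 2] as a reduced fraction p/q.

499/59

Fold from the inside: start with 2/1.
  2 + 1/2 = 5/2
  5 + 2/5 = 27/5
  2 + 5/27 = 59/27
  8 + 27/59 = 499/59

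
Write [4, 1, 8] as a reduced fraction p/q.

Using pₖ = aₖpₖ₋₁ + pₖ₋₂ and qₖ = aₖqₖ₋₁ + qₖ₋₂:
  k=0: a=4, p=4, q=1
  k=1: a=1, p=5, q=1
  k=2: a=8, p=44, q=9

44/9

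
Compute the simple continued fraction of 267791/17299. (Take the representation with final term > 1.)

267791 = 15×17299 + 8306
17299 = 2×8306 + 687
8306 = 12×687 + 62
687 = 11×62 + 5
62 = 12×5 + 2
5 = 2×2 + 1
2 = 2×1 + 0  (stop)
So 267791/17299 = [15; 2, 12, 11, 12, 2, 2].

[15; 2, 12, 11, 12, 2, 2]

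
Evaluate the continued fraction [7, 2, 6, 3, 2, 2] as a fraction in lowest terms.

1724/231

Fold from the inside: start with 2/1.
  2 + 1/2 = 5/2
  3 + 2/5 = 17/5
  6 + 5/17 = 107/17
  2 + 17/107 = 231/107
  7 + 107/231 = 1724/231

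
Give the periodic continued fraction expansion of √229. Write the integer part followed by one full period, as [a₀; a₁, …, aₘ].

a₀ = ⌊√229⌋ = 15.
With m₀=0, d₀=1 and mₖ₊₁ = dₖaₖ − mₖ, dₖ₊₁ = (n − mₖ₊₁²)/dₖ, aₖ₊₁ = ⌊(a₀+mₖ₊₁)/dₖ₊₁⌋:
  k=1: m=15, d=4, a=7
  k=2: m=13, d=15, a=1
  k=3: m=2, d=15, a=1
  k=4: m=13, d=4, a=7
  k=5: m=15, d=1, a=30
d=1 and a=2a₀=30 at k=5, so the next step gives (m, d) = (15, 4) again — its k=1 value — and the period has length 5.

[15; 7, 1, 1, 7, 30]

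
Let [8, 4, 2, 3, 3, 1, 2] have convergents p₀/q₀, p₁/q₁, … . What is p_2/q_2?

74/9

Using pₖ = aₖpₖ₋₁ + pₖ₋₂, qₖ = aₖqₖ₋₁ + qₖ₋₂ (with p₋₁=1, p₋₂=0, q₋₁=0, q₋₂=1):
  k=0: a=8, p=8, q=1
  k=1: a=4, p=33, q=4
  k=2: a=2, p=74, q=9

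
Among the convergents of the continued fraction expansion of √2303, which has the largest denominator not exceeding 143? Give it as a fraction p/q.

4607/96

√2303 = [47; 1, 94, …] (period length 2).
Convergents:
  p_0/q_0 = 47/1
  p_1/q_1 = 48/1
  p_2/q_2 = 4559/95
  p_3/q_3 = 4607/96
  p_4/q_4 = 437617/9119
q_3 = 96 ≤ 143 < 9119 = q_4, so the answer is 4607/96.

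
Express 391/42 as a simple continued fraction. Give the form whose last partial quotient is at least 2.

[9; 3, 4, 3]

391 = 9*42 + 13
42 = 3*13 + 3
13 = 4*3 + 1
3 = 3*1 + 0  (stop)
So 391/42 = [9; 3, 4, 3].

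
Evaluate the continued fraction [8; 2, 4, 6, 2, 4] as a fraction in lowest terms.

4561/540

Using pₖ = aₖpₖ₋₁ + pₖ₋₂ and qₖ = aₖqₖ₋₁ + qₖ₋₂:
  k=0: a=8, p=8, q=1
  k=1: a=2, p=17, q=2
  k=2: a=4, p=76, q=9
  k=3: a=6, p=473, q=56
  k=4: a=2, p=1022, q=121
  k=5: a=4, p=4561, q=540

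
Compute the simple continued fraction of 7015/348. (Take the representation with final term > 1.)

7015 = 20*348 + 55
348 = 6*55 + 18
55 = 3*18 + 1
18 = 18*1 + 0  (stop)
So 7015/348 = [20; 6, 3, 18].

[20; 6, 3, 18]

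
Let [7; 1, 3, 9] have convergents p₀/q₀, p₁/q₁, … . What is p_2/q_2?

31/4

Using pₖ = aₖpₖ₋₁ + pₖ₋₂, qₖ = aₖqₖ₋₁ + qₖ₋₂ (with p₋₁=1, p₋₂=0, q₋₁=0, q₋₂=1):
  k=0: a=7, p=7, q=1
  k=1: a=1, p=8, q=1
  k=2: a=3, p=31, q=4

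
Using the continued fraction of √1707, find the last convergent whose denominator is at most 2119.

√1707 = [41; 3, 6, 41, 6, 3, 82, …] (period length 6).
Convergents:
  p_0/q_0 = 41/1
  p_1/q_1 = 124/3
  p_2/q_2 = 785/19
  p_3/q_3 = 32309/782
  p_4/q_4 = 194639/4711
q_3 = 782 ≤ 2119 < 4711 = q_4, so the answer is 32309/782.

32309/782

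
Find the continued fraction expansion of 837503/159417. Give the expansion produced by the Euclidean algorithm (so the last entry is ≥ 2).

837503 = 5*159417 + 40418
159417 = 3*40418 + 38163
40418 = 1*38163 + 2255
38163 = 16*2255 + 2083
2255 = 1*2083 + 172
2083 = 12*172 + 19
172 = 9*19 + 1
19 = 19*1 + 0  (stop)
So 837503/159417 = [5; 3, 1, 16, 1, 12, 9, 19].

[5; 3, 1, 16, 1, 12, 9, 19]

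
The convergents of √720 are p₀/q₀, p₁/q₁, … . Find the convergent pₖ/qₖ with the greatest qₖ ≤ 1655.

√720 = [26; 1, 4, 1, 52, …] (period length 4).
Convergents:
  p_0/q_0 = 26/1
  p_1/q_1 = 27/1
  p_2/q_2 = 134/5
  p_3/q_3 = 161/6
  p_4/q_4 = 8506/317
  p_5/q_5 = 8667/323
  p_6/q_6 = 43174/1609
  p_7/q_7 = 51841/1932
q_6 = 1609 ≤ 1655 < 1932 = q_7, so the answer is 43174/1609.

43174/1609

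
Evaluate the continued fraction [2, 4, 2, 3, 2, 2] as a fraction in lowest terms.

Using pₖ = aₖpₖ₋₁ + pₖ₋₂ and qₖ = aₖqₖ₋₁ + qₖ₋₂:
  k=0: a=2, p=2, q=1
  k=1: a=4, p=9, q=4
  k=2: a=2, p=20, q=9
  k=3: a=3, p=69, q=31
  k=4: a=2, p=158, q=71
  k=5: a=2, p=385, q=173

385/173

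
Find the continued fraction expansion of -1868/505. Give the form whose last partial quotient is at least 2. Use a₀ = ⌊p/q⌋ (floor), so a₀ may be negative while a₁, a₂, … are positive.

[-4; 3, 3, 9, 1, 4]

-1868 = -4×505 + 152
505 = 3×152 + 49
152 = 3×49 + 5
49 = 9×5 + 4
5 = 1×4 + 1
4 = 4×1 + 0  (stop)
So -1868/505 = [-4; 3, 3, 9, 1, 4].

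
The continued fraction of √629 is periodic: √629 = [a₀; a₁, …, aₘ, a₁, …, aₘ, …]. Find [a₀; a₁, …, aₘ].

[25; 12, 1, 1, 12, 50]

a₀ = ⌊√629⌋ = 25.
With m₀=0, d₀=1 and mₖ₊₁ = dₖaₖ − mₖ, dₖ₊₁ = (n − mₖ₊₁²)/dₖ, aₖ₊₁ = ⌊(a₀+mₖ₊₁)/dₖ₊₁⌋:
  k=1: m=25, d=4, a=12
  k=2: m=23, d=25, a=1
  k=3: m=2, d=25, a=1
  k=4: m=23, d=4, a=12
  k=5: m=25, d=1, a=50
d=1 and a=2a₀=50 at k=5, so the next step gives (m, d) = (25, 4) again — its k=1 value — and the period has length 5.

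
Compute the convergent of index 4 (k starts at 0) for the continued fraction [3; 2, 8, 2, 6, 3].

809/233

Using pₖ = aₖpₖ₋₁ + pₖ₋₂, qₖ = aₖqₖ₋₁ + qₖ₋₂ (with p₋₁=1, p₋₂=0, q₋₁=0, q₋₂=1):
  k=0: a=3, p=3, q=1
  k=1: a=2, p=7, q=2
  k=2: a=8, p=59, q=17
  k=3: a=2, p=125, q=36
  k=4: a=6, p=809, q=233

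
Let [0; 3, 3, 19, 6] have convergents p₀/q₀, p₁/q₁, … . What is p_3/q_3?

Using pₖ = aₖpₖ₋₁ + pₖ₋₂, qₖ = aₖqₖ₋₁ + qₖ₋₂ (with p₋₁=1, p₋₂=0, q₋₁=0, q₋₂=1):
  k=0: a=0, p=0, q=1
  k=1: a=3, p=1, q=3
  k=2: a=3, p=3, q=10
  k=3: a=19, p=58, q=193

58/193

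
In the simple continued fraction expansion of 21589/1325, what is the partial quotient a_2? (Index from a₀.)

21589 = 16·1325 + 389   →  a_0 = 16
1325 = 3·389 + 158   →  a_1 = 3
389 = 2·158 + 73   →  a_2 = 2

2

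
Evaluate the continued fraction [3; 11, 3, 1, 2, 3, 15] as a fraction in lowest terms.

19703/6379

Fold from the inside: start with 15/1.
  3 + 1/15 = 46/15
  2 + 15/46 = 107/46
  1 + 46/107 = 153/107
  3 + 107/153 = 566/153
  11 + 153/566 = 6379/566
  3 + 566/6379 = 19703/6379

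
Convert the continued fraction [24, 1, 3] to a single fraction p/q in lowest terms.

99/4

Using pₖ = aₖpₖ₋₁ + pₖ₋₂ and qₖ = aₖqₖ₋₁ + qₖ₋₂:
  k=0: a=24, p=24, q=1
  k=1: a=1, p=25, q=1
  k=2: a=3, p=99, q=4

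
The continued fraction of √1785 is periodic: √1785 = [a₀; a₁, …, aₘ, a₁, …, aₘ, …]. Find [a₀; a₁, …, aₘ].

[42; 4, 84]

a₀ = ⌊√1785⌋ = 42.
With m₀=0, d₀=1 and mₖ₊₁ = dₖaₖ − mₖ, dₖ₊₁ = (n − mₖ₊₁²)/dₖ, aₖ₊₁ = ⌊(a₀+mₖ₊₁)/dₖ₊₁⌋:
  k=1: m=42, d=21, a=4
  k=2: m=42, d=1, a=84
d=1 and a=2a₀=84 at k=2, so the next step gives (m, d) = (42, 21) again — its k=1 value — and the period has length 2.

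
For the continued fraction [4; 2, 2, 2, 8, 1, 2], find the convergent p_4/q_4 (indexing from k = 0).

446/101

Using pₖ = aₖpₖ₋₁ + pₖ₋₂, qₖ = aₖqₖ₋₁ + qₖ₋₂ (with p₋₁=1, p₋₂=0, q₋₁=0, q₋₂=1):
  k=0: a=4, p=4, q=1
  k=1: a=2, p=9, q=2
  k=2: a=2, p=22, q=5
  k=3: a=2, p=53, q=12
  k=4: a=8, p=446, q=101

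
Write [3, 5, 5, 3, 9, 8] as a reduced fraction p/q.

20009/6267

Using pₖ = aₖpₖ₋₁ + pₖ₋₂ and qₖ = aₖqₖ₋₁ + qₖ₋₂:
  k=0: a=3, p=3, q=1
  k=1: a=5, p=16, q=5
  k=2: a=5, p=83, q=26
  k=3: a=3, p=265, q=83
  k=4: a=9, p=2468, q=773
  k=5: a=8, p=20009, q=6267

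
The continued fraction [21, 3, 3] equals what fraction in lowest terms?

213/10

Fold from the inside: start with 3/1.
  3 + 1/3 = 10/3
  21 + 3/10 = 213/10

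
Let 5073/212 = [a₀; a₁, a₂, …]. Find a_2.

5073 = 23·212 + 197   →  a_0 = 23
212 = 1·197 + 15   →  a_1 = 1
197 = 13·15 + 2   →  a_2 = 13

13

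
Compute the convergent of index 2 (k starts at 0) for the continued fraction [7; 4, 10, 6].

Using pₖ = aₖpₖ₋₁ + pₖ₋₂, qₖ = aₖqₖ₋₁ + qₖ₋₂ (with p₋₁=1, p₋₂=0, q₋₁=0, q₋₂=1):
  k=0: a=7, p=7, q=1
  k=1: a=4, p=29, q=4
  k=2: a=10, p=297, q=41

297/41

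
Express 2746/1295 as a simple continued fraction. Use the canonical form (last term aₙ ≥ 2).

[2; 8, 3, 3, 7, 2]

2746 = 2×1295 + 156
1295 = 8×156 + 47
156 = 3×47 + 15
47 = 3×15 + 2
15 = 7×2 + 1
2 = 2×1 + 0  (stop)
So 2746/1295 = [2; 8, 3, 3, 7, 2].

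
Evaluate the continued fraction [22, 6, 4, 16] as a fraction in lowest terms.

8997/406

Using pₖ = aₖpₖ₋₁ + pₖ₋₂ and qₖ = aₖqₖ₋₁ + qₖ₋₂:
  k=0: a=22, p=22, q=1
  k=1: a=6, p=133, q=6
  k=2: a=4, p=554, q=25
  k=3: a=16, p=8997, q=406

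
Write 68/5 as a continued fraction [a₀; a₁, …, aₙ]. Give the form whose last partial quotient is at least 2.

68 = 13×5 + 3
5 = 1×3 + 2
3 = 1×2 + 1
2 = 2×1 + 0  (stop)
So 68/5 = [13; 1, 1, 2].

[13; 1, 1, 2]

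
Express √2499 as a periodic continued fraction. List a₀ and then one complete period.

a₀ = ⌊√2499⌋ = 49.
With m₀=0, d₀=1 and mₖ₊₁ = dₖaₖ − mₖ, dₖ₊₁ = (n − mₖ₊₁²)/dₖ, aₖ₊₁ = ⌊(a₀+mₖ₊₁)/dₖ₊₁⌋:
  k=1: m=49, d=98, a=1
  k=2: m=49, d=1, a=98
d=1 and a=2a₀=98 at k=2, so the next step gives (m, d) = (49, 98) again — its k=1 value — and the period has length 2.

[49; 1, 98]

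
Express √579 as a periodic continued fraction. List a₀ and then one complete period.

a₀ = ⌊√579⌋ = 24.
With m₀=0, d₀=1 and mₖ₊₁ = dₖaₖ − mₖ, dₖ₊₁ = (n − mₖ₊₁²)/dₖ, aₖ₊₁ = ⌊(a₀+mₖ₊₁)/dₖ₊₁⌋:
  k=1: m=24, d=3, a=16
  k=2: m=24, d=1, a=48
d=1 and a=2a₀=48 at k=2, so the next step gives (m, d) = (24, 3) again — its k=1 value — and the period has length 2.

[24; 16, 48]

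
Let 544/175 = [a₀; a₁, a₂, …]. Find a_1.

9

544 = 3·175 + 19   →  a_0 = 3
175 = 9·19 + 4   →  a_1 = 9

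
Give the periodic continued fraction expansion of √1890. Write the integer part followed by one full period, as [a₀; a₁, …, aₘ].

[43; 2, 9, 6, 9, 2, 86]

a₀ = ⌊√1890⌋ = 43.
With m₀=0, d₀=1 and mₖ₊₁ = dₖaₖ − mₖ, dₖ₊₁ = (n − mₖ₊₁²)/dₖ, aₖ₊₁ = ⌊(a₀+mₖ₊₁)/dₖ₊₁⌋:
  k=1: m=43, d=41, a=2
  k=2: m=39, d=9, a=9
  k=3: m=42, d=14, a=6
  k=4: m=42, d=9, a=9
  k=5: m=39, d=41, a=2
  k=6: m=43, d=1, a=86
d=1 and a=2a₀=86 at k=6, so the next step gives (m, d) = (43, 41) again — its k=1 value — and the period has length 6.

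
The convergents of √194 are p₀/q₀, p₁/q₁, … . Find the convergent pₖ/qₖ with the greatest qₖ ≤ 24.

√194 = [13; 1, 12, 1, 26, …] (period length 4).
Convergents:
  p_0/q_0 = 13/1
  p_1/q_1 = 14/1
  p_2/q_2 = 181/13
  p_3/q_3 = 195/14
  p_4/q_4 = 5251/377
q_3 = 14 ≤ 24 < 377 = q_4, so the answer is 195/14.

195/14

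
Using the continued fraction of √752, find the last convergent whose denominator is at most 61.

√752 = [27; 2, 2, 1, 2, 1, 2, 2, 54, …] (period length 8).
Convergents:
  p_0/q_0 = 27/1
  p_1/q_1 = 55/2
  p_2/q_2 = 137/5
  p_3/q_3 = 192/7
  p_4/q_4 = 521/19
  p_5/q_5 = 713/26
  p_6/q_6 = 1947/71
q_5 = 26 ≤ 61 < 71 = q_6, so the answer is 713/26.

713/26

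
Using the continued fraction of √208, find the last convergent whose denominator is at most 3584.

√208 = [14; 2, 2, 1, 2, 2, 28, …] (period length 6).
Convergents:
  p_0/q_0 = 14/1
  p_1/q_1 = 29/2
  p_2/q_2 = 72/5
  p_3/q_3 = 101/7
  p_4/q_4 = 274/19
  p_5/q_5 = 649/45
  p_6/q_6 = 18446/1279
  p_7/q_7 = 37541/2603
  p_8/q_8 = 93528/6485
q_7 = 2603 ≤ 3584 < 6485 = q_8, so the answer is 37541/2603.

37541/2603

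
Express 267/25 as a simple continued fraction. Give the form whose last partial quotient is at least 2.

267 = 10×25 + 17
25 = 1×17 + 8
17 = 2×8 + 1
8 = 8×1 + 0  (stop)
So 267/25 = [10; 1, 2, 8].

[10; 1, 2, 8]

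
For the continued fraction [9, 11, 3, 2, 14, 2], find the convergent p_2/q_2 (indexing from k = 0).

309/34

Using pₖ = aₖpₖ₋₁ + pₖ₋₂, qₖ = aₖqₖ₋₁ + qₖ₋₂ (with p₋₁=1, p₋₂=0, q₋₁=0, q₋₂=1):
  k=0: a=9, p=9, q=1
  k=1: a=11, p=100, q=11
  k=2: a=3, p=309, q=34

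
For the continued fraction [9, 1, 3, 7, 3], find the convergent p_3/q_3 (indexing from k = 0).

Using pₖ = aₖpₖ₋₁ + pₖ₋₂, qₖ = aₖqₖ₋₁ + qₖ₋₂ (with p₋₁=1, p₋₂=0, q₋₁=0, q₋₂=1):
  k=0: a=9, p=9, q=1
  k=1: a=1, p=10, q=1
  k=2: a=3, p=39, q=4
  k=3: a=7, p=283, q=29

283/29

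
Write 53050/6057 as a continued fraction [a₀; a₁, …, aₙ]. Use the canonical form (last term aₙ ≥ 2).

[8; 1, 3, 7, 7, 3, 9]

53050 = 8×6057 + 4594
6057 = 1×4594 + 1463
4594 = 3×1463 + 205
1463 = 7×205 + 28
205 = 7×28 + 9
28 = 3×9 + 1
9 = 9×1 + 0  (stop)
So 53050/6057 = [8; 1, 3, 7, 7, 3, 9].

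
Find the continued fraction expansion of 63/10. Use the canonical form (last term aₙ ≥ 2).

63 = 6·10 + 3
10 = 3·3 + 1
3 = 3·1 + 0  (stop)
So 63/10 = [6; 3, 3].

[6; 3, 3]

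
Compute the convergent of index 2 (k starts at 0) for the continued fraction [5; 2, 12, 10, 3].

137/25

Using pₖ = aₖpₖ₋₁ + pₖ₋₂, qₖ = aₖqₖ₋₁ + qₖ₋₂ (with p₋₁=1, p₋₂=0, q₋₁=0, q₋₂=1):
  k=0: a=5, p=5, q=1
  k=1: a=2, p=11, q=2
  k=2: a=12, p=137, q=25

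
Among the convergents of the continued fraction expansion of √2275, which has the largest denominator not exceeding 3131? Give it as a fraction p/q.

149053/3125

√2275 = [47; 1, 2, 3, 2, 1, 94, …] (period length 6).
Convergents:
  p_0/q_0 = 47/1
  p_1/q_1 = 48/1
  p_2/q_2 = 143/3
  p_3/q_3 = 477/10
  p_4/q_4 = 1097/23
  p_5/q_5 = 1574/33
  p_6/q_6 = 149053/3125
  p_7/q_7 = 150627/3158
q_6 = 3125 ≤ 3131 < 3158 = q_7, so the answer is 149053/3125.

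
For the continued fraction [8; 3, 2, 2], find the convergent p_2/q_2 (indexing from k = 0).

58/7

Using pₖ = aₖpₖ₋₁ + pₖ₋₂, qₖ = aₖqₖ₋₁ + qₖ₋₂ (with p₋₁=1, p₋₂=0, q₋₁=0, q₋₂=1):
  k=0: a=8, p=8, q=1
  k=1: a=3, p=25, q=3
  k=2: a=2, p=58, q=7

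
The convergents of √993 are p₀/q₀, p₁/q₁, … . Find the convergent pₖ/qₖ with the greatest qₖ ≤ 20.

63/2

√993 = [31; 1, 1, 20, 1, 1, 62, …] (period length 6).
Convergents:
  p_0/q_0 = 31/1
  p_1/q_1 = 32/1
  p_2/q_2 = 63/2
  p_3/q_3 = 1292/41
q_2 = 2 ≤ 20 < 41 = q_3, so the answer is 63/2.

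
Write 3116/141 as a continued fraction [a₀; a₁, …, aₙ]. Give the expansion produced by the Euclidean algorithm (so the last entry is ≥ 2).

[22; 10, 14]

3116 = 22·141 + 14
141 = 10·14 + 1
14 = 14·1 + 0  (stop)
So 3116/141 = [22; 10, 14].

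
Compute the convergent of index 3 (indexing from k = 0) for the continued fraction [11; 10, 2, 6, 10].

1509/136

Using pₖ = aₖpₖ₋₁ + pₖ₋₂, qₖ = aₖqₖ₋₁ + qₖ₋₂ (with p₋₁=1, p₋₂=0, q₋₁=0, q₋₂=1):
  k=0: a=11, p=11, q=1
  k=1: a=10, p=111, q=10
  k=2: a=2, p=233, q=21
  k=3: a=6, p=1509, q=136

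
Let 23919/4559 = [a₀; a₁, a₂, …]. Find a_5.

3

23919 = 5·4559 + 1124   →  a_0 = 5
4559 = 4·1124 + 63   →  a_1 = 4
1124 = 17·63 + 53   →  a_2 = 17
63 = 1·53 + 10   →  a_3 = 1
53 = 5·10 + 3   →  a_4 = 5
10 = 3·3 + 1   →  a_5 = 3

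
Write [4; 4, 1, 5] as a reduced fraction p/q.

Using pₖ = aₖpₖ₋₁ + pₖ₋₂ and qₖ = aₖqₖ₋₁ + qₖ₋₂:
  k=0: a=4, p=4, q=1
  k=1: a=4, p=17, q=4
  k=2: a=1, p=21, q=5
  k=3: a=5, p=122, q=29

122/29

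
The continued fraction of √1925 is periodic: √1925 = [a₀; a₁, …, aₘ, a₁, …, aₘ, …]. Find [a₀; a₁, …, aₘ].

[43; 1, 6, 1, 86]

a₀ = ⌊√1925⌋ = 43.
With m₀=0, d₀=1 and mₖ₊₁ = dₖaₖ − mₖ, dₖ₊₁ = (n − mₖ₊₁²)/dₖ, aₖ₊₁ = ⌊(a₀+mₖ₊₁)/dₖ₊₁⌋:
  k=1: m=43, d=76, a=1
  k=2: m=33, d=11, a=6
  k=3: m=33, d=76, a=1
  k=4: m=43, d=1, a=86
d=1 and a=2a₀=86 at k=4, so the next step gives (m, d) = (43, 76) again — its k=1 value — and the period has length 4.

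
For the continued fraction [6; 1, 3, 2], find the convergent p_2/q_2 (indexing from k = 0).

27/4

Using pₖ = aₖpₖ₋₁ + pₖ₋₂, qₖ = aₖqₖ₋₁ + qₖ₋₂ (with p₋₁=1, p₋₂=0, q₋₁=0, q₋₂=1):
  k=0: a=6, p=6, q=1
  k=1: a=1, p=7, q=1
  k=2: a=3, p=27, q=4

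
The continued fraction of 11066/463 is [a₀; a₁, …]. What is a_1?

11066 = 23·463 + 417   →  a_0 = 23
463 = 1·417 + 46   →  a_1 = 1

1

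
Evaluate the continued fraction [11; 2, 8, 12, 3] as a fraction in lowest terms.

7284/635

Fold from the inside: start with 3/1.
  12 + 1/3 = 37/3
  8 + 3/37 = 299/37
  2 + 37/299 = 635/299
  11 + 299/635 = 7284/635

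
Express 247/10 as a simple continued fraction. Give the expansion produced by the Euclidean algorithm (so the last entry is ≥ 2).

247 = 24×10 + 7
10 = 1×7 + 3
7 = 2×3 + 1
3 = 3×1 + 0  (stop)
So 247/10 = [24; 1, 2, 3].

[24; 1, 2, 3]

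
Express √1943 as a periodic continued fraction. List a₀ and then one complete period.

[44; 12, 1, 1, 2, 1, 1, 12, 88]

a₀ = ⌊√1943⌋ = 44.
With m₀=0, d₀=1 and mₖ₊₁ = dₖaₖ − mₖ, dₖ₊₁ = (n − mₖ₊₁²)/dₖ, aₖ₊₁ = ⌊(a₀+mₖ₊₁)/dₖ₊₁⌋:
  k=1: m=44, d=7, a=12
  k=2: m=40, d=49, a=1
  k=3: m=9, d=38, a=1
  k=4: m=29, d=29, a=2
  k=5: m=29, d=38, a=1
  k=6: m=9, d=49, a=1
  k=7: m=40, d=7, a=12
  k=8: m=44, d=1, a=88
d=1 and a=2a₀=88 at k=8, so the next step gives (m, d) = (44, 7) again — its k=1 value — and the period has length 8.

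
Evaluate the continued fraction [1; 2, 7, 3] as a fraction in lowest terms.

Fold from the inside: start with 3/1.
  7 + 1/3 = 22/3
  2 + 3/22 = 47/22
  1 + 22/47 = 69/47

69/47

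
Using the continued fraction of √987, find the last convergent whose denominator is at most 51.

377/12

√987 = [31; 2, 2, 2, 62, …] (period length 4).
Convergents:
  p_0/q_0 = 31/1
  p_1/q_1 = 63/2
  p_2/q_2 = 157/5
  p_3/q_3 = 377/12
  p_4/q_4 = 23531/749
q_3 = 12 ≤ 51 < 749 = q_4, so the answer is 377/12.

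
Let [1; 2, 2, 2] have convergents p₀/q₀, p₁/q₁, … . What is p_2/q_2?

Using pₖ = aₖpₖ₋₁ + pₖ₋₂, qₖ = aₖqₖ₋₁ + qₖ₋₂ (with p₋₁=1, p₋₂=0, q₋₁=0, q₋₂=1):
  k=0: a=1, p=1, q=1
  k=1: a=2, p=3, q=2
  k=2: a=2, p=7, q=5

7/5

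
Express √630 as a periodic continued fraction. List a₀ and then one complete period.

a₀ = ⌊√630⌋ = 25.
With m₀=0, d₀=1 and mₖ₊₁ = dₖaₖ − mₖ, dₖ₊₁ = (n − mₖ₊₁²)/dₖ, aₖ₊₁ = ⌊(a₀+mₖ₊₁)/dₖ₊₁⌋:
  k=1: m=25, d=5, a=10
  k=2: m=25, d=1, a=50
d=1 and a=2a₀=50 at k=2, so the next step gives (m, d) = (25, 5) again — its k=1 value — and the period has length 2.

[25; 10, 50]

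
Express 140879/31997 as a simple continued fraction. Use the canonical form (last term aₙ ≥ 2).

140879 = 4·31997 + 12891
31997 = 2·12891 + 6215
12891 = 2·6215 + 461
6215 = 13·461 + 222
461 = 2·222 + 17
222 = 13·17 + 1
17 = 17·1 + 0  (stop)
So 140879/31997 = [4; 2, 2, 13, 2, 13, 17].

[4; 2, 2, 13, 2, 13, 17]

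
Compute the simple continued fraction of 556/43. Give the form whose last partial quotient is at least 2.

[12; 1, 13, 3]

556 = 12×43 + 40
43 = 1×40 + 3
40 = 13×3 + 1
3 = 3×1 + 0  (stop)
So 556/43 = [12; 1, 13, 3].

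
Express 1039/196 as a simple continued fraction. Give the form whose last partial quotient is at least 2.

[5; 3, 3, 9, 2]

1039 = 5·196 + 59
196 = 3·59 + 19
59 = 3·19 + 2
19 = 9·2 + 1
2 = 2·1 + 0  (stop)
So 1039/196 = [5; 3, 3, 9, 2].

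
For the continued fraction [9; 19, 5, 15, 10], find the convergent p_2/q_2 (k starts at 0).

869/96

Using pₖ = aₖpₖ₋₁ + pₖ₋₂, qₖ = aₖqₖ₋₁ + qₖ₋₂ (with p₋₁=1, p₋₂=0, q₋₁=0, q₋₂=1):
  k=0: a=9, p=9, q=1
  k=1: a=19, p=172, q=19
  k=2: a=5, p=869, q=96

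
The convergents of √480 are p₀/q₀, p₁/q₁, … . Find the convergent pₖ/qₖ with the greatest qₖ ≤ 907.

10582/483

√480 = [21; 1, 9, 1, 42, …] (period length 4).
Convergents:
  p_0/q_0 = 21/1
  p_1/q_1 = 22/1
  p_2/q_2 = 219/10
  p_3/q_3 = 241/11
  p_4/q_4 = 10341/472
  p_5/q_5 = 10582/483
  p_6/q_6 = 105579/4819
q_5 = 483 ≤ 907 < 4819 = q_6, so the answer is 10582/483.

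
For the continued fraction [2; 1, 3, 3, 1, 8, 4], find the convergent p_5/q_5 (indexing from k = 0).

Using pₖ = aₖpₖ₋₁ + pₖ₋₂, qₖ = aₖqₖ₋₁ + qₖ₋₂ (with p₋₁=1, p₋₂=0, q₋₁=0, q₋₂=1):
  k=0: a=2, p=2, q=1
  k=1: a=1, p=3, q=1
  k=2: a=3, p=11, q=4
  k=3: a=3, p=36, q=13
  k=4: a=1, p=47, q=17
  k=5: a=8, p=412, q=149

412/149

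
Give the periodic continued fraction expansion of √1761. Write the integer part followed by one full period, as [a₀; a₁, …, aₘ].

[41; 1, 26, 1, 82]

a₀ = ⌊√1761⌋ = 41.
With m₀=0, d₀=1 and mₖ₊₁ = dₖaₖ − mₖ, dₖ₊₁ = (n − mₖ₊₁²)/dₖ, aₖ₊₁ = ⌊(a₀+mₖ₊₁)/dₖ₊₁⌋:
  k=1: m=41, d=80, a=1
  k=2: m=39, d=3, a=26
  k=3: m=39, d=80, a=1
  k=4: m=41, d=1, a=82
d=1 and a=2a₀=82 at k=4, so the next step gives (m, d) = (41, 80) again — its k=1 value — and the period has length 4.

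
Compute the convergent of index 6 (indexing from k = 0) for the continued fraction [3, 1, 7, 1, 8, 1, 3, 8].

1349/347

Using pₖ = aₖpₖ₋₁ + pₖ₋₂, qₖ = aₖqₖ₋₁ + qₖ₋₂ (with p₋₁=1, p₋₂=0, q₋₁=0, q₋₂=1):
  k=0: a=3, p=3, q=1
  k=1: a=1, p=4, q=1
  k=2: a=7, p=31, q=8
  k=3: a=1, p=35, q=9
  k=4: a=8, p=311, q=80
  k=5: a=1, p=346, q=89
  k=6: a=3, p=1349, q=347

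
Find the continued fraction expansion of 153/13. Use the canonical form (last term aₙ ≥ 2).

[11; 1, 3, 3]

153 = 11*13 + 10
13 = 1*10 + 3
10 = 3*3 + 1
3 = 3*1 + 0  (stop)
So 153/13 = [11; 1, 3, 3].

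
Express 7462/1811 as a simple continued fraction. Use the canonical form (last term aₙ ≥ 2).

[4; 8, 3, 3, 1, 16]

7462 = 4·1811 + 218
1811 = 8·218 + 67
218 = 3·67 + 17
67 = 3·17 + 16
17 = 1·16 + 1
16 = 16·1 + 0  (stop)
So 7462/1811 = [4; 8, 3, 3, 1, 16].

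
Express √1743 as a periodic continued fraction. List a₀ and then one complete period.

a₀ = ⌊√1743⌋ = 41.

[41; 1, 2, 1, 82]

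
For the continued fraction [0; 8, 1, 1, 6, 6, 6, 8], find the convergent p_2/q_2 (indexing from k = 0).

Using pₖ = aₖpₖ₋₁ + pₖ₋₂, qₖ = aₖqₖ₋₁ + qₖ₋₂ (with p₋₁=1, p₋₂=0, q₋₁=0, q₋₂=1):
  k=0: a=0, p=0, q=1
  k=1: a=8, p=1, q=8
  k=2: a=1, p=1, q=9

1/9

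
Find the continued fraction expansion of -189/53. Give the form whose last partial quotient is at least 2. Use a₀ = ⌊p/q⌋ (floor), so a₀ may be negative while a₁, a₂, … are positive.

-189 = -4×53 + 23
53 = 2×23 + 7
23 = 3×7 + 2
7 = 3×2 + 1
2 = 2×1 + 0  (stop)
So -189/53 = [-4; 2, 3, 3, 2].

[-4; 2, 3, 3, 2]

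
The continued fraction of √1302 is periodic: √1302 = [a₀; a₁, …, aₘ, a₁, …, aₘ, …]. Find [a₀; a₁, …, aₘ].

[36; 12, 72]

a₀ = ⌊√1302⌋ = 36.
With m₀=0, d₀=1 and mₖ₊₁ = dₖaₖ − mₖ, dₖ₊₁ = (n − mₖ₊₁²)/dₖ, aₖ₊₁ = ⌊(a₀+mₖ₊₁)/dₖ₊₁⌋:
  k=1: m=36, d=6, a=12
  k=2: m=36, d=1, a=72
d=1 and a=2a₀=72 at k=2, so the next step gives (m, d) = (36, 6) again — its k=1 value — and the period has length 2.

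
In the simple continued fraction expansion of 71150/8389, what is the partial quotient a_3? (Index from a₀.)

71150 = 8·8389 + 4038   →  a_0 = 8
8389 = 2·4038 + 313   →  a_1 = 2
4038 = 12·313 + 282   →  a_2 = 12
313 = 1·282 + 31   →  a_3 = 1

1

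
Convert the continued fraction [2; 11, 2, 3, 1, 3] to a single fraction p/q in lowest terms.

812/389

Using pₖ = aₖpₖ₋₁ + pₖ₋₂ and qₖ = aₖqₖ₋₁ + qₖ₋₂:
  k=0: a=2, p=2, q=1
  k=1: a=11, p=23, q=11
  k=2: a=2, p=48, q=23
  k=3: a=3, p=167, q=80
  k=4: a=1, p=215, q=103
  k=5: a=3, p=812, q=389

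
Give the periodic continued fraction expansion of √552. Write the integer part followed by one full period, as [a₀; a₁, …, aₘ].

[23; 2, 46]

a₀ = ⌊√552⌋ = 23.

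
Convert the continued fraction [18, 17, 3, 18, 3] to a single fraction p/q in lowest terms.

Using pₖ = aₖpₖ₋₁ + pₖ₋₂ and qₖ = aₖqₖ₋₁ + qₖ₋₂:
  k=0: a=18, p=18, q=1
  k=1: a=17, p=307, q=17
  k=2: a=3, p=939, q=52
  k=3: a=18, p=17209, q=953
  k=4: a=3, p=52566, q=2911

52566/2911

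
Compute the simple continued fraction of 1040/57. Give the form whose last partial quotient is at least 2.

[18; 4, 14]

1040 = 18*57 + 14
57 = 4*14 + 1
14 = 14*1 + 0  (stop)
So 1040/57 = [18; 4, 14].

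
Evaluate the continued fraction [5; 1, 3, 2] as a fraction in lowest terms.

Fold from the inside: start with 2/1.
  3 + 1/2 = 7/2
  1 + 2/7 = 9/7
  5 + 7/9 = 52/9

52/9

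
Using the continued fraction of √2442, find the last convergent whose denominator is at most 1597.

58361/1181

√2442 = [49; 2, 2, 2, 98, …] (period length 4).
Convergents:
  p_0/q_0 = 49/1
  p_1/q_1 = 99/2
  p_2/q_2 = 247/5
  p_3/q_3 = 593/12
  p_4/q_4 = 58361/1181
  p_5/q_5 = 117315/2374
q_4 = 1181 ≤ 1597 < 2374 = q_5, so the answer is 58361/1181.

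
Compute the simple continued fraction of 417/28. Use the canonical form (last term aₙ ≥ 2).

[14; 1, 8, 3]

417 = 14*28 + 25
28 = 1*25 + 3
25 = 8*3 + 1
3 = 3*1 + 0  (stop)
So 417/28 = [14; 1, 8, 3].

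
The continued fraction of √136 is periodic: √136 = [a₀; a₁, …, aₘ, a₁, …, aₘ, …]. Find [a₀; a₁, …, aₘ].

a₀ = ⌊√136⌋ = 11.

[11; 1, 1, 1, 22]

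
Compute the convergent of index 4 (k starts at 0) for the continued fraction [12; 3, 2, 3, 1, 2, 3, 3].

Using pₖ = aₖpₖ₋₁ + pₖ₋₂, qₖ = aₖqₖ₋₁ + qₖ₋₂ (with p₋₁=1, p₋₂=0, q₋₁=0, q₋₂=1):
  k=0: a=12, p=12, q=1
  k=1: a=3, p=37, q=3
  k=2: a=2, p=86, q=7
  k=3: a=3, p=295, q=24
  k=4: a=1, p=381, q=31

381/31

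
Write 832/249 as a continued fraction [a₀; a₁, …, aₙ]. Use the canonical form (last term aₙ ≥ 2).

832 = 3×249 + 85
249 = 2×85 + 79
85 = 1×79 + 6
79 = 13×6 + 1
6 = 6×1 + 0  (stop)
So 832/249 = [3; 2, 1, 13, 6].

[3; 2, 1, 13, 6]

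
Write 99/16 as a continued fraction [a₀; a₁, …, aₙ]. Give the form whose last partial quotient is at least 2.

99 = 6*16 + 3
16 = 5*3 + 1
3 = 3*1 + 0  (stop)
So 99/16 = [6; 5, 3].

[6; 5, 3]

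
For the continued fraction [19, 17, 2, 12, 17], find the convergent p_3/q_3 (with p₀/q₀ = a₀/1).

8328/437

Using pₖ = aₖpₖ₋₁ + pₖ₋₂, qₖ = aₖqₖ₋₁ + qₖ₋₂ (with p₋₁=1, p₋₂=0, q₋₁=0, q₋₂=1):
  k=0: a=19, p=19, q=1
  k=1: a=17, p=324, q=17
  k=2: a=2, p=667, q=35
  k=3: a=12, p=8328, q=437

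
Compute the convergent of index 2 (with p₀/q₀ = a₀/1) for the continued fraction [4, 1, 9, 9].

Using pₖ = aₖpₖ₋₁ + pₖ₋₂, qₖ = aₖqₖ₋₁ + qₖ₋₂ (with p₋₁=1, p₋₂=0, q₋₁=0, q₋₂=1):
  k=0: a=4, p=4, q=1
  k=1: a=1, p=5, q=1
  k=2: a=9, p=49, q=10

49/10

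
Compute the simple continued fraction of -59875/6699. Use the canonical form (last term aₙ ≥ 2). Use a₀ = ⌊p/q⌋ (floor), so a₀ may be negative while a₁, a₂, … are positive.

-59875 = -9×6699 + 416
6699 = 16×416 + 43
416 = 9×43 + 29
43 = 1×29 + 14
29 = 2×14 + 1
14 = 14×1 + 0  (stop)
So -59875/6699 = [-9; 16, 9, 1, 2, 14].

[-9; 16, 9, 1, 2, 14]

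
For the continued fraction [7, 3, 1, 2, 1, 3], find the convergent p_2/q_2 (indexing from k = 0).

29/4

Using pₖ = aₖpₖ₋₁ + pₖ₋₂, qₖ = aₖqₖ₋₁ + qₖ₋₂ (with p₋₁=1, p₋₂=0, q₋₁=0, q₋₂=1):
  k=0: a=7, p=7, q=1
  k=1: a=3, p=22, q=3
  k=2: a=1, p=29, q=4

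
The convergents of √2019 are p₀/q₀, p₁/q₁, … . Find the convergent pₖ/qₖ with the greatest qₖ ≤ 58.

674/15

√2019 = [44; 1, 13, 1, 88, …] (period length 4).
Convergents:
  p_0/q_0 = 44/1
  p_1/q_1 = 45/1
  p_2/q_2 = 629/14
  p_3/q_3 = 674/15
  p_4/q_4 = 59941/1334
q_3 = 15 ≤ 58 < 1334 = q_4, so the answer is 674/15.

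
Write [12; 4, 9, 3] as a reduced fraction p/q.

Fold from the inside: start with 3/1.
  9 + 1/3 = 28/3
  4 + 3/28 = 115/28
  12 + 28/115 = 1408/115

1408/115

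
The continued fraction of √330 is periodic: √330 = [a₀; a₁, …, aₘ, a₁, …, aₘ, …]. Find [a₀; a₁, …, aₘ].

[18; 6, 36]

a₀ = ⌊√330⌋ = 18.
With m₀=0, d₀=1 and mₖ₊₁ = dₖaₖ − mₖ, dₖ₊₁ = (n − mₖ₊₁²)/dₖ, aₖ₊₁ = ⌊(a₀+mₖ₊₁)/dₖ₊₁⌋:
  k=1: m=18, d=6, a=6
  k=2: m=18, d=1, a=36
d=1 and a=2a₀=36 at k=2, so the next step gives (m, d) = (18, 6) again — its k=1 value — and the period has length 2.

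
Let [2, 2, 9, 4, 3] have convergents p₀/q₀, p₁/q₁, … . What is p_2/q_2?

47/19

Using pₖ = aₖpₖ₋₁ + pₖ₋₂, qₖ = aₖqₖ₋₁ + qₖ₋₂ (with p₋₁=1, p₋₂=0, q₋₁=0, q₋₂=1):
  k=0: a=2, p=2, q=1
  k=1: a=2, p=5, q=2
  k=2: a=9, p=47, q=19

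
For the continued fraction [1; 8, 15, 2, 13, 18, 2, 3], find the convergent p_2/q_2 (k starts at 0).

136/121

Using pₖ = aₖpₖ₋₁ + pₖ₋₂, qₖ = aₖqₖ₋₁ + qₖ₋₂ (with p₋₁=1, p₋₂=0, q₋₁=0, q₋₂=1):
  k=0: a=1, p=1, q=1
  k=1: a=8, p=9, q=8
  k=2: a=15, p=136, q=121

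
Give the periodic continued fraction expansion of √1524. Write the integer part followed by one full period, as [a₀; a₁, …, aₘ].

[39; 26, 78]

a₀ = ⌊√1524⌋ = 39.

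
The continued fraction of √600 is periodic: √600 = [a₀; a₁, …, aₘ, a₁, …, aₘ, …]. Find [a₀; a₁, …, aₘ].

a₀ = ⌊√600⌋ = 24.
With m₀=0, d₀=1 and mₖ₊₁ = dₖaₖ − mₖ, dₖ₊₁ = (n − mₖ₊₁²)/dₖ, aₖ₊₁ = ⌊(a₀+mₖ₊₁)/dₖ₊₁⌋:
  k=1: m=24, d=24, a=2
  k=2: m=24, d=1, a=48
d=1 and a=2a₀=48 at k=2, so the next step gives (m, d) = (24, 24) again — its k=1 value — and the period has length 2.

[24; 2, 48]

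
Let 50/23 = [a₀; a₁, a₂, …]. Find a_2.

50 = 2·23 + 4   →  a_0 = 2
23 = 5·4 + 3   →  a_1 = 5
4 = 1·3 + 1   →  a_2 = 1

1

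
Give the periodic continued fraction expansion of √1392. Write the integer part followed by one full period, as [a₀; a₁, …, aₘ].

a₀ = ⌊√1392⌋ = 37.
With m₀=0, d₀=1 and mₖ₊₁ = dₖaₖ − mₖ, dₖ₊₁ = (n − mₖ₊₁²)/dₖ, aₖ₊₁ = ⌊(a₀+mₖ₊₁)/dₖ₊₁⌋:
  k=1: m=37, d=23, a=3
  k=2: m=32, d=16, a=4
  k=3: m=32, d=23, a=3
  k=4: m=37, d=1, a=74
d=1 and a=2a₀=74 at k=4, so the next step gives (m, d) = (37, 23) again — its k=1 value — and the period has length 4.

[37; 3, 4, 3, 74]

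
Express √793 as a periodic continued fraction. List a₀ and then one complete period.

[28; 6, 4, 6, 56]

a₀ = ⌊√793⌋ = 28.
With m₀=0, d₀=1 and mₖ₊₁ = dₖaₖ − mₖ, dₖ₊₁ = (n − mₖ₊₁²)/dₖ, aₖ₊₁ = ⌊(a₀+mₖ₊₁)/dₖ₊₁⌋:
  k=1: m=28, d=9, a=6
  k=2: m=26, d=13, a=4
  k=3: m=26, d=9, a=6
  k=4: m=28, d=1, a=56
d=1 and a=2a₀=56 at k=4, so the next step gives (m, d) = (28, 9) again — its k=1 value — and the period has length 4.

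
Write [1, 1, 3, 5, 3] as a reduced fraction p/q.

Using pₖ = aₖpₖ₋₁ + pₖ₋₂ and qₖ = aₖqₖ₋₁ + qₖ₋₂:
  k=0: a=1, p=1, q=1
  k=1: a=1, p=2, q=1
  k=2: a=3, p=7, q=4
  k=3: a=5, p=37, q=21
  k=4: a=3, p=118, q=67

118/67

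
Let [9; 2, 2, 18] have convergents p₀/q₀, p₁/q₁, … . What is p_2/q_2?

47/5

Using pₖ = aₖpₖ₋₁ + pₖ₋₂, qₖ = aₖqₖ₋₁ + qₖ₋₂ (with p₋₁=1, p₋₂=0, q₋₁=0, q₋₂=1):
  k=0: a=9, p=9, q=1
  k=1: a=2, p=19, q=2
  k=2: a=2, p=47, q=5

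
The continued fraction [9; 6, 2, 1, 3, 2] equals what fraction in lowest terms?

1456/159

Using pₖ = aₖpₖ₋₁ + pₖ₋₂ and qₖ = aₖqₖ₋₁ + qₖ₋₂:
  k=0: a=9, p=9, q=1
  k=1: a=6, p=55, q=6
  k=2: a=2, p=119, q=13
  k=3: a=1, p=174, q=19
  k=4: a=3, p=641, q=70
  k=5: a=2, p=1456, q=159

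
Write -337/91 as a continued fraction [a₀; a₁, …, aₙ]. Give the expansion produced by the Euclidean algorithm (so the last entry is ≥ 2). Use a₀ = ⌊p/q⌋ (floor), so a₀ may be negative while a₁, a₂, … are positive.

[-4; 3, 2, 1, 2, 3]

-337 = -4*91 + 27
91 = 3*27 + 10
27 = 2*10 + 7
10 = 1*7 + 3
7 = 2*3 + 1
3 = 3*1 + 0  (stop)
So -337/91 = [-4; 3, 2, 1, 2, 3].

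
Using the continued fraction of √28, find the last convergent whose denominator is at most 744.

1307/247

√28 = [5; 3, 2, 3, 10, …] (period length 4).
Convergents:
  p_0/q_0 = 5/1
  p_1/q_1 = 16/3
  p_2/q_2 = 37/7
  p_3/q_3 = 127/24
  p_4/q_4 = 1307/247
  p_5/q_5 = 4048/765
q_4 = 247 ≤ 744 < 765 = q_5, so the answer is 1307/247.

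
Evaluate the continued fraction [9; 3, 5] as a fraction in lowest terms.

Using pₖ = aₖpₖ₋₁ + pₖ₋₂ and qₖ = aₖqₖ₋₁ + qₖ₋₂:
  k=0: a=9, p=9, q=1
  k=1: a=3, p=28, q=3
  k=2: a=5, p=149, q=16

149/16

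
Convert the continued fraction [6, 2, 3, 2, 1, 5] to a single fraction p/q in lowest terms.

Using pₖ = aₖpₖ₋₁ + pₖ₋₂ and qₖ = aₖqₖ₋₁ + qₖ₋₂:
  k=0: a=6, p=6, q=1
  k=1: a=2, p=13, q=2
  k=2: a=3, p=45, q=7
  k=3: a=2, p=103, q=16
  k=4: a=1, p=148, q=23
  k=5: a=5, p=843, q=131

843/131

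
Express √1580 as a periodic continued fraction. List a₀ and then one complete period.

a₀ = ⌊√1580⌋ = 39.

[39; 1, 2, 1, 78]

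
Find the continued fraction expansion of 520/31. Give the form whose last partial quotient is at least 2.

[16; 1, 3, 2, 3]

520 = 16*31 + 24
31 = 1*24 + 7
24 = 3*7 + 3
7 = 2*3 + 1
3 = 3*1 + 0  (stop)
So 520/31 = [16; 1, 3, 2, 3].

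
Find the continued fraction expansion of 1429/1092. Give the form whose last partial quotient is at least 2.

1429 = 1*1092 + 337
1092 = 3*337 + 81
337 = 4*81 + 13
81 = 6*13 + 3
13 = 4*3 + 1
3 = 3*1 + 0  (stop)
So 1429/1092 = [1; 3, 4, 6, 4, 3].

[1; 3, 4, 6, 4, 3]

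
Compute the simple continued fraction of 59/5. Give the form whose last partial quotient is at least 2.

59 = 11*5 + 4
5 = 1*4 + 1
4 = 4*1 + 0  (stop)
So 59/5 = [11; 1, 4].

[11; 1, 4]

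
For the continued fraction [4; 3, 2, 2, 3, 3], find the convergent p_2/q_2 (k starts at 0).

30/7

Using pₖ = aₖpₖ₋₁ + pₖ₋₂, qₖ = aₖqₖ₋₁ + qₖ₋₂ (with p₋₁=1, p₋₂=0, q₋₁=0, q₋₂=1):
  k=0: a=4, p=4, q=1
  k=1: a=3, p=13, q=3
  k=2: a=2, p=30, q=7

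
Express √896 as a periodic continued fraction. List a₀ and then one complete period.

[29; 1, 13, 1, 58]

a₀ = ⌊√896⌋ = 29.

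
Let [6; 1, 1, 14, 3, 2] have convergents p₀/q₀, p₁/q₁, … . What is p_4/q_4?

Using pₖ = aₖpₖ₋₁ + pₖ₋₂, qₖ = aₖqₖ₋₁ + qₖ₋₂ (with p₋₁=1, p₋₂=0, q₋₁=0, q₋₂=1):
  k=0: a=6, p=6, q=1
  k=1: a=1, p=7, q=1
  k=2: a=1, p=13, q=2
  k=3: a=14, p=189, q=29
  k=4: a=3, p=580, q=89

580/89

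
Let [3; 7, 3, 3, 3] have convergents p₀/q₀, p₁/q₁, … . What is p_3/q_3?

Using pₖ = aₖpₖ₋₁ + pₖ₋₂, qₖ = aₖqₖ₋₁ + qₖ₋₂ (with p₋₁=1, p₋₂=0, q₋₁=0, q₋₂=1):
  k=0: a=3, p=3, q=1
  k=1: a=7, p=22, q=7
  k=2: a=3, p=69, q=22
  k=3: a=3, p=229, q=73

229/73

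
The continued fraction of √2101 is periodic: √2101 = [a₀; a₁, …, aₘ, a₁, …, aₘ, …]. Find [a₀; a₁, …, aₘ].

[45; 1, 5, 8, 5, 1, 90]

a₀ = ⌊√2101⌋ = 45.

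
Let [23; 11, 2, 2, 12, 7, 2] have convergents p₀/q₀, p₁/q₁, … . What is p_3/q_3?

1316/57

Using pₖ = aₖpₖ₋₁ + pₖ₋₂, qₖ = aₖqₖ₋₁ + qₖ₋₂ (with p₋₁=1, p₋₂=0, q₋₁=0, q₋₂=1):
  k=0: a=23, p=23, q=1
  k=1: a=11, p=254, q=11
  k=2: a=2, p=531, q=23
  k=3: a=2, p=1316, q=57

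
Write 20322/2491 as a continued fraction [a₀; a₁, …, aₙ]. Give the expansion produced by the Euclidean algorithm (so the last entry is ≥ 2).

[8; 6, 3, 9, 1, 3, 3]

20322 = 8×2491 + 394
2491 = 6×394 + 127
394 = 3×127 + 13
127 = 9×13 + 10
13 = 1×10 + 3
10 = 3×3 + 1
3 = 3×1 + 0  (stop)
So 20322/2491 = [8; 6, 3, 9, 1, 3, 3].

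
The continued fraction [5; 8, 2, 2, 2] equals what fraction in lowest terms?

Fold from the inside: start with 2/1.
  2 + 1/2 = 5/2
  2 + 2/5 = 12/5
  8 + 5/12 = 101/12
  5 + 12/101 = 517/101

517/101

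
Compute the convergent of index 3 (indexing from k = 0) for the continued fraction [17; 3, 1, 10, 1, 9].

742/43

Using pₖ = aₖpₖ₋₁ + pₖ₋₂, qₖ = aₖqₖ₋₁ + qₖ₋₂ (with p₋₁=1, p₋₂=0, q₋₁=0, q₋₂=1):
  k=0: a=17, p=17, q=1
  k=1: a=3, p=52, q=3
  k=2: a=1, p=69, q=4
  k=3: a=10, p=742, q=43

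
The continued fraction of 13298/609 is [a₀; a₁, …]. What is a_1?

1

13298 = 21·609 + 509   →  a_0 = 21
609 = 1·509 + 100   →  a_1 = 1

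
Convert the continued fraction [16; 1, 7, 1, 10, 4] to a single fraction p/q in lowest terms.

Fold from the inside: start with 4/1.
  10 + 1/4 = 41/4
  1 + 4/41 = 45/41
  7 + 41/45 = 356/45
  1 + 45/356 = 401/356
  16 + 356/401 = 6772/401

6772/401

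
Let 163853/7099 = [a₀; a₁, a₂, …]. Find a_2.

3

163853 = 23·7099 + 576   →  a_0 = 23
7099 = 12·576 + 187   →  a_1 = 12
576 = 3·187 + 15   →  a_2 = 3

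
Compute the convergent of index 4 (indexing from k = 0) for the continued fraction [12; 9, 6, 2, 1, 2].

Using pₖ = aₖpₖ₋₁ + pₖ₋₂, qₖ = aₖqₖ₋₁ + qₖ₋₂ (with p₋₁=1, p₋₂=0, q₋₁=0, q₋₂=1):
  k=0: a=12, p=12, q=1
  k=1: a=9, p=109, q=9
  k=2: a=6, p=666, q=55
  k=3: a=2, p=1441, q=119
  k=4: a=1, p=2107, q=174

2107/174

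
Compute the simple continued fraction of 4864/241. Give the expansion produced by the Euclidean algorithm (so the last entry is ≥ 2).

4864 = 20·241 + 44
241 = 5·44 + 21
44 = 2·21 + 2
21 = 10·2 + 1
2 = 2·1 + 0  (stop)
So 4864/241 = [20; 5, 2, 10, 2].

[20; 5, 2, 10, 2]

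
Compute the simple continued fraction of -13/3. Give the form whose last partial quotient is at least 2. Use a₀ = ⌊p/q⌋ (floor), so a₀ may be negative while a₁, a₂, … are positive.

[-5; 1, 2]

-13 = -5·3 + 2
3 = 1·2 + 1
2 = 2·1 + 0  (stop)
So -13/3 = [-5; 1, 2].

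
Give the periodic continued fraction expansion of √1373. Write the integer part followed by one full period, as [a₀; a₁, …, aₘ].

[37; 18, 1, 1, 18, 74]

a₀ = ⌊√1373⌋ = 37.
With m₀=0, d₀=1 and mₖ₊₁ = dₖaₖ − mₖ, dₖ₊₁ = (n − mₖ₊₁²)/dₖ, aₖ₊₁ = ⌊(a₀+mₖ₊₁)/dₖ₊₁⌋:
  k=1: m=37, d=4, a=18
  k=2: m=35, d=37, a=1
  k=3: m=2, d=37, a=1
  k=4: m=35, d=4, a=18
  k=5: m=37, d=1, a=74
d=1 and a=2a₀=74 at k=5, so the next step gives (m, d) = (37, 4) again — its k=1 value — and the period has length 5.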